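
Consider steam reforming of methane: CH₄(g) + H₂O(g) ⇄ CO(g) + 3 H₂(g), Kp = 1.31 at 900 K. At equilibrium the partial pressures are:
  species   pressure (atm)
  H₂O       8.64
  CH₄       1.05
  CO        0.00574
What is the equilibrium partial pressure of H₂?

At equilibrium, Kp = P(CO)·P(H₂)³ / (P(CH₄)·P(H₂O)) = 1.31.
(0.00574)·(P(H₂))³ / ((1.05)·(8.64)) = 1.31
P(H₂)³ = 2070 ⇒ P(H₂) = 12.7 atm

P(H₂) = 12.7 atm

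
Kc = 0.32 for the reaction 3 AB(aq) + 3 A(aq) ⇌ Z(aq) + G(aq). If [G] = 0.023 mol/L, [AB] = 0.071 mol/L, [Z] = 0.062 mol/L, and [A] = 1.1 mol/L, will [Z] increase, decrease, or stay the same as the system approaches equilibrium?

Qc = [Z]·[G] / ([AB]³·[A]³) = (0.062)·(0.023) / ((0.071)³·(1.1)³) = 3.0
Qc = 3.0 > Kc = 0.32: net reverse reaction.
Z is a product, so it decreases.

decrease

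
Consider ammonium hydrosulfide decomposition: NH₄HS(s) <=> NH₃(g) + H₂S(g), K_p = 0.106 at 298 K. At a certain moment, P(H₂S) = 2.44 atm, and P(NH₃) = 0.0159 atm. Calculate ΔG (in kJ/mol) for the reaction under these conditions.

(NH₄HS is a pure solid — omitted from Q_p.)
Q_p = P(NH₃)·P(H₂S) = (0.0159)·(2.44) = 0.0388
ΔG = RT ln(Q_p/K_p) = (8.314 J mol⁻¹ K⁻¹)(298 K) × ln(0.0388/0.106)
   = (2.478 kJ/mol)(-1.005) = -2.49 kJ/mol
ΔG < 0, so the forward reaction is spontaneous (proceeds forward).

ΔG = -2.49 kJ/mol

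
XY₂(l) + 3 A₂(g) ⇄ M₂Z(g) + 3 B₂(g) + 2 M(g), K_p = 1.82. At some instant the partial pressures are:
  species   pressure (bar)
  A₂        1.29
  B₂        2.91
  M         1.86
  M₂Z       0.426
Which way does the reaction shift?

(XY₂ is a pure liquid — omitted from Q_p.)
Q_p = P(M₂Z)·P(B₂)³·P(M)² / P(A₂)³ = (0.426)·(2.91)³·(1.86)² / (1.29)³ = 16.9
Q_p = 16.9 > K_p = 1.82, so the reverse reaction proceeds.

toward reactants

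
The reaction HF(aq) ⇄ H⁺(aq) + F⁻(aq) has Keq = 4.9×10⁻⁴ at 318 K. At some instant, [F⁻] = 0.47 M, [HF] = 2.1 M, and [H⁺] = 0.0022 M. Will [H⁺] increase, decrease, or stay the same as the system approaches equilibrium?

Q = [H⁺]·[F⁻] / [HF] = (0.0022)·(0.47) / (2.1) = 4.9×10⁻⁴
Q = 4.9×10⁻⁴ = Keq; the system is at equilibrium.

stay the same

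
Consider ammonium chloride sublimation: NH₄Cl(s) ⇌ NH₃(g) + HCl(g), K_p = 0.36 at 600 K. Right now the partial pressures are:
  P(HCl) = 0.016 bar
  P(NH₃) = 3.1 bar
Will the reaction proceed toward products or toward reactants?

(NH₄Cl is a pure solid — omitted from Q_p.)
Q_p = P(NH₃)·P(HCl) = (3.1)·(0.016) = 0.050
Q_p = 0.050 < K_p = 0.36, so the forward reaction proceeds.

forward (toward products)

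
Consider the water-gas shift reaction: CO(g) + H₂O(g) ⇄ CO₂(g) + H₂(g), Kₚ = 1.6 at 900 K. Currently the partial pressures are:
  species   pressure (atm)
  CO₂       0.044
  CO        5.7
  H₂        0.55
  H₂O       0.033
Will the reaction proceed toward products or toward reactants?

Qₚ = P(CO₂)·P(H₂) / (P(CO)·P(H₂O)) = (0.044)·(0.55) / ((5.7)·(0.033)) = 0.13
Qₚ = 0.13 < Kₚ = 1.6, so the forward reaction proceeds.

toward products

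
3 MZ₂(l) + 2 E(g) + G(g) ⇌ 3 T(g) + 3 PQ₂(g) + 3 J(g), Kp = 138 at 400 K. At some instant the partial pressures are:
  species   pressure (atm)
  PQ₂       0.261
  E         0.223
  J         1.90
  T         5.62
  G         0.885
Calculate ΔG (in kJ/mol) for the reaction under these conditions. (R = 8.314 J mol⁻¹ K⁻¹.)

ΔG = 4.23 kJ/mol

(MZ₂ is a pure liquid — omitted from Qp.)
Qp = P(T)³·P(PQ₂)³·P(J)³ / (P(E)²·P(G)) = (5.62)³·(0.261)³·(1.90)³ / ((0.223)²·(0.885)) = 492
ΔG = RT ln(Qp/Kp) = (8.314 J mol⁻¹ K⁻¹)(400 K) × ln(492/138)
   = (3.326 kJ/mol)(1.271) = 4.23 kJ/mol
ΔG > 0, so the forward reaction is non-spontaneous (proceeds in reverse).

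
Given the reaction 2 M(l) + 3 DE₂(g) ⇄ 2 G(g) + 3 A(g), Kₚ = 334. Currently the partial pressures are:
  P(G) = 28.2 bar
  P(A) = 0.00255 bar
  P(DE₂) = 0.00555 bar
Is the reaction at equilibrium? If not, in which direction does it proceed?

toward products

(M is a pure liquid — omitted from Qₚ.)
Qₚ = P(G)²·P(A)³ / P(DE₂)³ = (28.2)²·(0.00255)³ / (0.00555)³ = 77.1
Qₚ = 77.1 < Kₚ = 334, so the forward reaction proceeds.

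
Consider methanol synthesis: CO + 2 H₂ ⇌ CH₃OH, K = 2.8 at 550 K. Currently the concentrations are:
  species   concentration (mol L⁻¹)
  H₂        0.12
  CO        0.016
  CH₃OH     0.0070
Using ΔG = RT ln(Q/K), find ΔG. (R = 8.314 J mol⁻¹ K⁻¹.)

ΔG = 10.9 kJ/mol

Q = [CH₃OH] / ([CO]·[H₂]²) = (0.0070) / ((0.016)·(0.12)²) = 30.4
ΔG = RT ln(Q/K) = (8.314 J mol⁻¹ K⁻¹)(550 K) × ln(30.4/2.8)
   = (4.573 kJ/mol)(2.385) = 10.9 kJ/mol
ΔG > 0, so the forward reaction is non-spontaneous (proceeds in reverse).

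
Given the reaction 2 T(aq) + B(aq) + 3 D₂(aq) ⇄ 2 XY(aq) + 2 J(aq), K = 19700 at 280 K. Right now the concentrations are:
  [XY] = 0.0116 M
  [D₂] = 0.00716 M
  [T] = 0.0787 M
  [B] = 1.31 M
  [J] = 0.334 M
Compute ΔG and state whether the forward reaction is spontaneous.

ΔG = -3.17 kJ/mol; the forward reaction is spontaneous

Q = [XY]²·[J]² / ([T]²·[B]·[D₂]³) = (0.0116)²·(0.334)² / ((0.0787)²·(1.31)·(0.00716)³) = 5040
ΔG = RT ln(Q/K) = (8.314 J mol⁻¹ K⁻¹)(280 K) × ln(5040/19700)
   = (2.328 kJ/mol)(-1.363) = -3.17 kJ/mol
ΔG < 0, so the forward reaction is spontaneous (proceeds forward).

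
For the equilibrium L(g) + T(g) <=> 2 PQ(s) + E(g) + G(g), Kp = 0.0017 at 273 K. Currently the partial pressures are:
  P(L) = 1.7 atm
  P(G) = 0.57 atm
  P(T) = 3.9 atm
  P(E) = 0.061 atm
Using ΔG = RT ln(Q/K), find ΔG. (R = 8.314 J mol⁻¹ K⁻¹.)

(PQ is a pure solid — omitted from Qp.)
Qp = P(E)·P(G) / (P(L)·P(T)) = (0.061)·(0.57) / ((1.7)·(3.9)) = 0.00524
ΔG = RT ln(Qp/Kp) = (8.314 J mol⁻¹ K⁻¹)(273 K) × ln(0.00524/0.0017)
   = (2.270 kJ/mol)(1.126) = 2.56 kJ/mol
ΔG > 0, so the forward reaction is non-spontaneous (proceeds in reverse).

ΔG = 2.56 kJ/mol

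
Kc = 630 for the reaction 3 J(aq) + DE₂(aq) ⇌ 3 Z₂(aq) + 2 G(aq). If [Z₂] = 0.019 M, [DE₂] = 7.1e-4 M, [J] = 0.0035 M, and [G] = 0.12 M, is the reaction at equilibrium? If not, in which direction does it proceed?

reverse (toward reactants)

Qc = [Z₂]³·[G]² / ([J]³·[DE₂]) = (0.019)³·(0.12)² / ((0.0035)³·(7.1e-4)) = 3200
Qc = 3200 > Kc = 630, so the reverse reaction proceeds.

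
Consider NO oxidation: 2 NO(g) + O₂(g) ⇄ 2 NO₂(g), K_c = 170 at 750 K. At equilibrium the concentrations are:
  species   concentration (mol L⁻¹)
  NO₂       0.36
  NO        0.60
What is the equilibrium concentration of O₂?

[O₂] = 0.0021 mol L⁻¹

At equilibrium, K_c = [NO₂]² / ([NO]²·[O₂]) = 170.
(0.36)² / ((0.60)²·([O₂])) = 170
[O₂] = 0.00212 = 0.0021 mol L⁻¹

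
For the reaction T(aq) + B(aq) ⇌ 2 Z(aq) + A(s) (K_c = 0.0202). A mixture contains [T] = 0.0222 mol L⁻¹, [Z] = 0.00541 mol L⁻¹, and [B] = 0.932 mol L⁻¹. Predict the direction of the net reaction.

(A is a pure solid — omitted from Q_c.)
Q_c = [Z]² / ([T]·[B]) = (0.00541)² / ((0.0222)·(0.932)) = 0.00141
Q_c = 0.00141 < K_c = 0.0202, so the forward reaction proceeds.

in the forward direction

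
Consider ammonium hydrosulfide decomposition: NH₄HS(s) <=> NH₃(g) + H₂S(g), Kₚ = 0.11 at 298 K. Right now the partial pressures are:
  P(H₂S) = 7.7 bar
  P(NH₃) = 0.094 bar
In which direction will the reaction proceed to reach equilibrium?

(NH₄HS is a pure solid — omitted from Qₚ.)
Qₚ = P(NH₃)·P(H₂S) = (0.094)·(7.7) = 0.72
Qₚ = 0.72 > Kₚ = 0.11, so the reverse reaction proceeds.

reverse (toward reactants)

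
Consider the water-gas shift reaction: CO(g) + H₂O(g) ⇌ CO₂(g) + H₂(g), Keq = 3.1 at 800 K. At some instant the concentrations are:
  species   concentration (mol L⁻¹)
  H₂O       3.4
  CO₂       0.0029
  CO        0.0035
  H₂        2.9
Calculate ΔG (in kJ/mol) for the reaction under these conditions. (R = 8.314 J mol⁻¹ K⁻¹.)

Q = [CO₂]·[H₂] / ([CO]·[H₂O]) = (0.0029)·(2.9) / ((0.0035)·(3.4)) = 0.707
ΔG = RT ln(Q/Keq) = (8.314 J mol⁻¹ K⁻¹)(800 K) × ln(0.707/3.1)
   = (6.651 kJ/mol)(-1.478) = -9.83 kJ/mol
ΔG < 0, so the forward reaction is spontaneous (proceeds forward).

ΔG = -9.83 kJ/mol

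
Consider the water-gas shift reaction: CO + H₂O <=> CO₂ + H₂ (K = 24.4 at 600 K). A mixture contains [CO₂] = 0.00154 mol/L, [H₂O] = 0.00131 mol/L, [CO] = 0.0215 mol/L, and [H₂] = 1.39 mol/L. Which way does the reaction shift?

reverse (toward reactants)

Q = [CO₂]·[H₂] / ([CO]·[H₂O]) = (0.00154)·(1.39) / ((0.0215)·(0.00131)) = 76.0
Q = 76.0 > K = 24.4, so the reverse reaction proceeds.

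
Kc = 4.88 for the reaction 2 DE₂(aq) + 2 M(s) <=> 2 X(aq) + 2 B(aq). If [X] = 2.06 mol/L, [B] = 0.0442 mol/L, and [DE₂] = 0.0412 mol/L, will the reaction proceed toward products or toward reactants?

(M is a pure solid — omitted from Qc.)
Qc = [X]²·[B]² / [DE₂]² = (2.06)²·(0.0442)² / (0.0412)² = 4.88
Qc = 4.88 = Kc, so the system is already at equilibrium.

at equilibrium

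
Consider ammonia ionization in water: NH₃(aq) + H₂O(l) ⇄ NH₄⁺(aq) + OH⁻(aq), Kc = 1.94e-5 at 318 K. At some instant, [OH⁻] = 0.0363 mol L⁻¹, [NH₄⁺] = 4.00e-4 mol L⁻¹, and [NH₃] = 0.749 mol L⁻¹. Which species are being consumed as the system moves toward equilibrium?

none (at equilibrium)

(H₂O is a pure liquid — omitted from Qc.)
Qc = [NH₄⁺]·[OH⁻] / [NH₃] = (4.00e-4)·(0.0363) / (0.749) = 1.94e-5
Qc = 1.94e-5 = Kc; the system is at equilibrium.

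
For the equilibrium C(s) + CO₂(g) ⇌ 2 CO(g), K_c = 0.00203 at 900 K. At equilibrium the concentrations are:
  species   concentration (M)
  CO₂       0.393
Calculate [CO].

(C is a pure solid — omitted from K_c.)
At equilibrium, K_c = [CO]² / [CO₂] = 0.00203.
([CO])² / (0.393) = 0.00203
[CO]² = 7.98×10⁻⁴ ⇒ [CO] = 0.0282 M

[CO] = 0.0282 M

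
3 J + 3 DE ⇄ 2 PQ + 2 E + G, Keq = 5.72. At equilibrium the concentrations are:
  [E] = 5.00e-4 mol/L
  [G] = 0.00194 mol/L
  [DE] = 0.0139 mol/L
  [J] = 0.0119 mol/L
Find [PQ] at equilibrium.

[PQ] = 0.231 mol/L

At equilibrium, Keq = [PQ]²·[E]²·[G] / ([J]³·[DE]³) = 5.72.
([PQ])²·(5.00e-4)²·(0.00194) / ((0.0119)³·(0.0139)³) = 5.72
[PQ]² = 0.0534 ⇒ [PQ] = 0.231 mol/L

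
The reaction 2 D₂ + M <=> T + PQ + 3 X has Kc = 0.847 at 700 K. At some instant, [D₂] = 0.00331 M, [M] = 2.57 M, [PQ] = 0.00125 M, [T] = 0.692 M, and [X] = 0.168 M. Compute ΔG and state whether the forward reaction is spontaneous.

Qc = [T]·[PQ]·[X]³ / ([D₂]²·[M]) = (0.692)·(0.00125)·(0.168)³ / ((0.00331)²·(2.57)) = 0.146
ΔG = RT ln(Qc/Kc) = (8.314 J mol⁻¹ K⁻¹)(700 K) × ln(0.146/0.847)
   = (5.820 kJ/mol)(-1.758) = -10.2 kJ/mol
ΔG < 0, so the forward reaction is spontaneous (proceeds forward).

ΔG = -10.2 kJ/mol; the forward reaction is spontaneous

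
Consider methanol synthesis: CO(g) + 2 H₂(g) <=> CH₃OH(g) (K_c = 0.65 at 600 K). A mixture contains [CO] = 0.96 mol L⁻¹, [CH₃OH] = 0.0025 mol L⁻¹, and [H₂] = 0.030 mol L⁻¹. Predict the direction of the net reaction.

Q_c = [CH₃OH] / ([CO]·[H₂]²) = (0.0025) / ((0.96)·(0.030)²) = 2.9
Q_c = 2.9 > K_c = 0.65, so the reverse reaction proceeds.

in the reverse direction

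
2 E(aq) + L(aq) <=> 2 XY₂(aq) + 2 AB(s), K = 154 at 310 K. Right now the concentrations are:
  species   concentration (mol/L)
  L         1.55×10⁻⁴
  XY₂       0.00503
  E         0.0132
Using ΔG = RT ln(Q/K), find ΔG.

(AB is a pure solid — omitted from Q.)
Q = [XY₂]² / ([E]²·[L]) = (0.00503)² / ((0.0132)²·(1.55×10⁻⁴)) = 937
ΔG = RT ln(Q/K) = (8.314 J mol⁻¹ K⁻¹)(310 K) × ln(937/154)
   = (2.577 kJ/mol)(1.806) = 4.65 kJ/mol
ΔG > 0, so the forward reaction is non-spontaneous (proceeds in reverse).

ΔG = 4.65 kJ/mol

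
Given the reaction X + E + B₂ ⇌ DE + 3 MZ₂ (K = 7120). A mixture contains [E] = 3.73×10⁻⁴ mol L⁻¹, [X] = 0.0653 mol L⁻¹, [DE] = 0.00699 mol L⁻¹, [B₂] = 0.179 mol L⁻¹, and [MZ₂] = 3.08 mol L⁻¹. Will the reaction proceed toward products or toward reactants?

to the left

Q = [DE]·[MZ₂]³ / ([X]·[E]·[B₂]) = (0.00699)·(3.08)³ / ((0.0653)·(3.73×10⁻⁴)·(0.179)) = 46800
Q = 46800 > K = 7120, so the reverse reaction proceeds.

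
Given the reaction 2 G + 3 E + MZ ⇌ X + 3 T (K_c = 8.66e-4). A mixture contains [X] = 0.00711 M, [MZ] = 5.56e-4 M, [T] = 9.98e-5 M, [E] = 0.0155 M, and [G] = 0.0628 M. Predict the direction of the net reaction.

neither direction; the system is at equilibrium

Q_c = [X]·[T]³ / ([G]²·[E]³·[MZ]) = (0.00711)·(9.98e-5)³ / ((0.0628)²·(0.0155)³·(5.56e-4)) = 8.66e-4
Q_c = 8.66e-4 = K_c, so the system is already at equilibrium.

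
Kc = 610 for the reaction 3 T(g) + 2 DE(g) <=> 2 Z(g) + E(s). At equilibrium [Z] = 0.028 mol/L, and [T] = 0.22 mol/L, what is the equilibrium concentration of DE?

[DE] = 0.011 mol/L

(E is a pure solid — omitted from Kc.)
At equilibrium, Kc = [Z]² / ([T]³·[DE]²) = 610.
(0.028)² / ((0.22)³·([DE])²) = 610
[DE]² = 1.21×10⁻⁴ ⇒ [DE] = 0.011 mol/L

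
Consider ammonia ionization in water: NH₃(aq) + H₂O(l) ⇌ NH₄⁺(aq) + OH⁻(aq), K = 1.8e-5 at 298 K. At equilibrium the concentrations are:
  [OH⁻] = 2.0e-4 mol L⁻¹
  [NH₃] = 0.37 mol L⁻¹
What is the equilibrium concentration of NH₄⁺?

(H₂O is a pure liquid — omitted from K.)
At equilibrium, K = [NH₄⁺]·[OH⁻] / [NH₃] = 1.8e-5.
([NH₄⁺])·(2.0e-4) / (0.37) = 1.8e-5
[NH₄⁺] = 0.0333 = 0.033 mol L⁻¹

[NH₄⁺] = 0.033 mol L⁻¹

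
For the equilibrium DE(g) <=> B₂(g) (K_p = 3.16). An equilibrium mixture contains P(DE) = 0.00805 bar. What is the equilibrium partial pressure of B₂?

At equilibrium, K_p = P(B₂) / P(DE) = 3.16.
(P(B₂)) / (0.00805) = 3.16
P(B₂) = 0.0254 bar

P(B₂) = 0.0254 bar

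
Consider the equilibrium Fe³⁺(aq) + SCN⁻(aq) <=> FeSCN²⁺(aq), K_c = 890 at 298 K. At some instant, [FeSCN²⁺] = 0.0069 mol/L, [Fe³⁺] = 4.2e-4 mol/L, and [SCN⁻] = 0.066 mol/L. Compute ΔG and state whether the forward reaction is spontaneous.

Q_c = [FeSCN²⁺] / ([Fe³⁺]·[SCN⁻]) = (0.0069) / ((4.2e-4)·(0.066)) = 249
ΔG = RT ln(Q_c/K_c) = (8.314 J mol⁻¹ K⁻¹)(298 K) × ln(249/890)
   = (2.478 kJ/mol)(-1.274) = -3.16 kJ/mol
ΔG < 0, so the forward reaction is spontaneous (proceeds forward).

ΔG = -3.16 kJ/mol; the forward reaction is spontaneous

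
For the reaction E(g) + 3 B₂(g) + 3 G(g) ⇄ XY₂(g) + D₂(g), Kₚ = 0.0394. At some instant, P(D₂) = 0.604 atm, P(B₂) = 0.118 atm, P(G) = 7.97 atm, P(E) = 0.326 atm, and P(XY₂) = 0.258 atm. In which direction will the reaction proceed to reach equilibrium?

toward reactants

Qₚ = P(XY₂)·P(D₂) / (P(E)·P(B₂)³·P(G)³) = (0.258)·(0.604) / ((0.326)·(0.118)³·(7.97)³) = 0.575
Qₚ = 0.575 > Kₚ = 0.0394, so the reverse reaction proceeds.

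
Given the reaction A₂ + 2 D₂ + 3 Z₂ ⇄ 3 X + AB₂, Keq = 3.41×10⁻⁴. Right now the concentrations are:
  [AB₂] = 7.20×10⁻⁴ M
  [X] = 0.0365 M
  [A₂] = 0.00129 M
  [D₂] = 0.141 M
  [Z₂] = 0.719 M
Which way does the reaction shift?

Q = [X]³·[AB₂] / ([A₂]·[D₂]²·[Z₂]³) = (0.0365)³·(7.20×10⁻⁴) / ((0.00129)·(0.141)²·(0.719)³) = 0.00367
Q = 0.00367 > Keq = 3.41×10⁻⁴, so the reverse reaction proceeds.

in the reverse direction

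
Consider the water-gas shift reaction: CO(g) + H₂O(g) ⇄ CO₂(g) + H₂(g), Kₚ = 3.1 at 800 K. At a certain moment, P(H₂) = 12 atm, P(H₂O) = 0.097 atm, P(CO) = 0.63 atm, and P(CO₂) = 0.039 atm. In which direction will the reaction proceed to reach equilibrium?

Qₚ = P(CO₂)·P(H₂) / (P(CO)·P(H₂O)) = (0.039)·(12) / ((0.63)·(0.097)) = 7.7
Qₚ = 7.7 > Kₚ = 3.1, so the reverse reaction proceeds.

to the left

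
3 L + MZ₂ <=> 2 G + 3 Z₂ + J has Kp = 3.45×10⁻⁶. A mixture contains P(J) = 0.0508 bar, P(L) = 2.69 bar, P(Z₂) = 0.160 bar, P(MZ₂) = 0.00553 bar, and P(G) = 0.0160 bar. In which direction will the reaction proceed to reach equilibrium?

Qp = P(G)²·P(Z₂)³·P(J) / (P(L)³·P(MZ₂)) = (0.0160)²·(0.160)³·(0.0508) / ((2.69)³·(0.00553)) = 4.95×10⁻⁷
Qp = 4.95×10⁻⁷ < Kp = 3.45×10⁻⁶, so the forward reaction proceeds.

to the right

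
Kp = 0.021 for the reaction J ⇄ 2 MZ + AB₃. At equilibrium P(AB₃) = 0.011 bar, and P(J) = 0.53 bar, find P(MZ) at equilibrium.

At equilibrium, Kp = P(MZ)²·P(AB₃) / P(J) = 0.021.
(P(MZ))²·(0.011) / (0.53) = 0.021
P(MZ)² = 1.01 ⇒ P(MZ) = 1.0 bar

P(MZ) = 1.0 bar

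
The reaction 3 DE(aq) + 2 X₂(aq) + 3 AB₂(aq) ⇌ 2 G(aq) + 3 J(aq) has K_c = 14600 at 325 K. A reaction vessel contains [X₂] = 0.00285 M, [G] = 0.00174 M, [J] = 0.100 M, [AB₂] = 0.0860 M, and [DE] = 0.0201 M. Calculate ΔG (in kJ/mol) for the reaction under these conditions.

ΔG = 4.32 kJ/mol

Q_c = [G]²·[J]³ / ([DE]³·[X₂]²·[AB₂]³) = (0.00174)²·(0.100)³ / ((0.0201)³·(0.00285)²·(0.0860)³) = 72200
ΔG = RT ln(Q_c/K_c) = (8.314 J mol⁻¹ K⁻¹)(325 K) × ln(72200/14600)
   = (2.702 kJ/mol)(1.598) = 4.32 kJ/mol
ΔG > 0, so the forward reaction is non-spontaneous (proceeds in reverse).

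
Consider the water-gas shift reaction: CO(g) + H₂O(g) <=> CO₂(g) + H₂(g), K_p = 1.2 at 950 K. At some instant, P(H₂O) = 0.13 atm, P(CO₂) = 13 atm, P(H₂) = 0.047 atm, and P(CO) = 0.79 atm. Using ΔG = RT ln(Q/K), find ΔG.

Q_p = P(CO₂)·P(H₂) / (P(CO)·P(H₂O)) = (13)·(0.047) / ((0.79)·(0.13)) = 5.95
ΔG = RT ln(Q_p/K_p) = (8.314 J mol⁻¹ K⁻¹)(950 K) × ln(5.95/1.2)
   = (7.898 kJ/mol)(1.601) = 12.6 kJ/mol
ΔG > 0, so the forward reaction is non-spontaneous (proceeds in reverse).

ΔG = 12.6 kJ/mol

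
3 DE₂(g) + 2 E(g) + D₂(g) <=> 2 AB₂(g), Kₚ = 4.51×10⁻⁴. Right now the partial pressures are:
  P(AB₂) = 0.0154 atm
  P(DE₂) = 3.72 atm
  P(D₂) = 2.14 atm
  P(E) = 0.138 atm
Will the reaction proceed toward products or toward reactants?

Qₚ = P(AB₂)² / (P(DE₂)³·P(E)²·P(D₂)) = (0.0154)² / ((3.72)³·(0.138)²·(2.14)) = 1.13×10⁻⁴
Qₚ = 1.13×10⁻⁴ < Kₚ = 4.51×10⁻⁴, so the forward reaction proceeds.

to the right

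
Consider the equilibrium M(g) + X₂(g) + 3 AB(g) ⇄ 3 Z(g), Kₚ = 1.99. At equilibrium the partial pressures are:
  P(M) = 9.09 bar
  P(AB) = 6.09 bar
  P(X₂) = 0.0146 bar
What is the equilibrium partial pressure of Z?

P(Z) = 3.91 bar

At equilibrium, Kₚ = P(Z)³ / (P(M)·P(X₂)·P(AB)³) = 1.99.
(P(Z))³ / ((9.09)·(0.0146)·(6.09)³) = 1.99
P(Z)³ = 59.7 ⇒ P(Z) = 3.91 bar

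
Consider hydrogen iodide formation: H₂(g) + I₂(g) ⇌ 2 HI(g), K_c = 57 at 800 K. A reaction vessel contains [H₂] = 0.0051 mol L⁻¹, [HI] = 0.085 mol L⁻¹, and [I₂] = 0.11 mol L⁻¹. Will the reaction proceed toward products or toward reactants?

to the right

Q_c = [HI]² / ([H₂]·[I₂]) = (0.085)² / ((0.0051)·(0.11)) = 13
Q_c = 13 < K_c = 57, so the forward reaction proceeds.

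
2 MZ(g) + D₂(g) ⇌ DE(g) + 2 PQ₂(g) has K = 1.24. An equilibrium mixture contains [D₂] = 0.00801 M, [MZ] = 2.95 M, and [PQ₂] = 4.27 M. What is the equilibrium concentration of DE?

At equilibrium, K = [DE]·[PQ₂]² / ([MZ]²·[D₂]) = 1.24.
([DE])·(4.27)² / ((2.95)²·(0.00801)) = 1.24
[DE] = 0.00474 M

[DE] = 0.00474 M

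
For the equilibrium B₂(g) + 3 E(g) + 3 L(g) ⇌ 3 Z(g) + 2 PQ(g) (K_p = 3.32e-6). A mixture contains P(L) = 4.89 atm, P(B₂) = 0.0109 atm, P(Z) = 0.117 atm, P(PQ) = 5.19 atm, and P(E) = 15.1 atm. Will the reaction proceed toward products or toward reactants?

to the left

Q_p = P(Z)³·P(PQ)² / (P(B₂)·P(E)³·P(L)³) = (0.117)³·(5.19)² / ((0.0109)·(15.1)³·(4.89)³) = 9.83e-6
Q_p = 9.83e-6 > K_p = 3.32e-6, so the reverse reaction proceeds.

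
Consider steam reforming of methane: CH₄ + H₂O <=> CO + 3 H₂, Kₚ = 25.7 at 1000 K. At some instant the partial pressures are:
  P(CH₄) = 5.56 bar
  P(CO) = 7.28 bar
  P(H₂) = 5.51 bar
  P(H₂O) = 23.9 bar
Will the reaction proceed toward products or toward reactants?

Qₚ = P(CO)·P(H₂)³ / (P(CH₄)·P(H₂O)) = (7.28)·(5.51)³ / ((5.56)·(23.9)) = 9.16
Qₚ = 9.16 < Kₚ = 25.7, so the forward reaction proceeds.

forward (toward products)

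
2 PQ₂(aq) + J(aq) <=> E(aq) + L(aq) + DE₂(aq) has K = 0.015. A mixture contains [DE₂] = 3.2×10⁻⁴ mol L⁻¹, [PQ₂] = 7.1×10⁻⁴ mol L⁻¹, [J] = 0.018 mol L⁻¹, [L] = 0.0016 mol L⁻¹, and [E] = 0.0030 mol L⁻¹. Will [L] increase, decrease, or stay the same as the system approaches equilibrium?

decrease

Q = [E]·[L]·[DE₂] / ([PQ₂]²·[J]) = (0.0030)·(0.0016)·(3.2×10⁻⁴) / ((7.1×10⁻⁴)²·(0.018)) = 0.17
Q = 0.17 > K = 0.015: net reverse reaction.
L is a product, so it decreases.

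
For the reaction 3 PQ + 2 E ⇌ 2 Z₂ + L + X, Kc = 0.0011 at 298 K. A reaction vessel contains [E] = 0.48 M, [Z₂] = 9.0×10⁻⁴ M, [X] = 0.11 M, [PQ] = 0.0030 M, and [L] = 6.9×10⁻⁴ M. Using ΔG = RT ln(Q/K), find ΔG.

ΔG = 5.44 kJ/mol

Qc = [Z₂]²·[L]·[X] / ([PQ]³·[E]²) = (9.0×10⁻⁴)²·(6.9×10⁻⁴)·(0.11) / ((0.0030)³·(0.48)²) = 0.00988
ΔG = RT ln(Qc/Kc) = (8.314 J mol⁻¹ K⁻¹)(298 K) × ln(0.00988/0.0011)
   = (2.478 kJ/mol)(2.195) = 5.44 kJ/mol
ΔG > 0, so the forward reaction is non-spontaneous (proceeds in reverse).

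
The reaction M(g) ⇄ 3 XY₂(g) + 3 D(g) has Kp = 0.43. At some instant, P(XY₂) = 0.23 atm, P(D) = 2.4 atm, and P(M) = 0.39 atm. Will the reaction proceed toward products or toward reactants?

Qp = P(XY₂)³·P(D)³ / P(M) = (0.23)³·(2.4)³ / (0.39) = 0.43
Qp = 0.43 = Kp, so the system is already at equilibrium.

no net change (already at equilibrium)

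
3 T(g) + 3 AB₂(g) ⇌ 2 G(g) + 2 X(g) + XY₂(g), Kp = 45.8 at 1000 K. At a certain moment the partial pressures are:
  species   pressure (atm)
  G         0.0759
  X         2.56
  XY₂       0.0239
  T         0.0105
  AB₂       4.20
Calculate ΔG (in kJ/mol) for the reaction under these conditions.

ΔG = -12.2 kJ/mol

Qp = P(G)²·P(X)²·P(XY₂) / (P(T)³·P(AB₂)³) = (0.0759)²·(2.56)²·(0.0239) / ((0.0105)³·(4.20)³) = 10.5
ΔG = RT ln(Qp/Kp) = (8.314 J mol⁻¹ K⁻¹)(1000 K) × ln(10.5/45.8)
   = (8.314 kJ/mol)(-1.473) = -12.2 kJ/mol
ΔG < 0, so the forward reaction is spontaneous (proceeds forward).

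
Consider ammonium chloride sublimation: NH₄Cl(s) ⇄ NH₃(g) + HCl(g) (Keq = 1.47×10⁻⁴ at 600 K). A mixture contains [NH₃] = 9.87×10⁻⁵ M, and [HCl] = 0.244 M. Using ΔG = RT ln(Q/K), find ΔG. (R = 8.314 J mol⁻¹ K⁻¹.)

(NH₄Cl is a pure solid — omitted from Q.)
Q = [NH₃]·[HCl] = (9.87×10⁻⁵)·(0.244) = 2.41×10⁻⁵
ΔG = RT ln(Q/Keq) = (8.314 J mol⁻¹ K⁻¹)(600 K) × ln(2.41×10⁻⁵/1.47×10⁻⁴)
   = (4.988 kJ/mol)(-1.808) = -9.02 kJ/mol
ΔG < 0, so the forward reaction is spontaneous (proceeds forward).

ΔG = -9.02 kJ/mol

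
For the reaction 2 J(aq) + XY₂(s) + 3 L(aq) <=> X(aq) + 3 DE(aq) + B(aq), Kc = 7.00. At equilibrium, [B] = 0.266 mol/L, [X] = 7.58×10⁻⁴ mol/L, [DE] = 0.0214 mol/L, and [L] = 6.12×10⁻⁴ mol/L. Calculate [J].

(XY₂ is a pure solid — omitted from Kc.)
At equilibrium, Kc = [X]·[DE]³·[B] / ([J]²·[L]³) = 7.00.
(7.58×10⁻⁴)·(0.0214)³·(0.266) / (([J])²·(6.12×10⁻⁴)³) = 7.00
[J]² = 1.23 ⇒ [J] = 1.11 mol/L

[J] = 1.11 mol/L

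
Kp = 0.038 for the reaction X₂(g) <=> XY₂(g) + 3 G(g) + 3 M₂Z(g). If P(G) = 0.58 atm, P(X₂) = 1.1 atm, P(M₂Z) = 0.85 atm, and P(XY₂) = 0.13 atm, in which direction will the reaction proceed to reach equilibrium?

Qp = P(XY₂)·P(G)³·P(M₂Z)³ / P(X₂) = (0.13)·(0.58)³·(0.85)³ / (1.1) = 0.014
Qp = 0.014 < Kp = 0.038, so the forward reaction proceeds.

toward products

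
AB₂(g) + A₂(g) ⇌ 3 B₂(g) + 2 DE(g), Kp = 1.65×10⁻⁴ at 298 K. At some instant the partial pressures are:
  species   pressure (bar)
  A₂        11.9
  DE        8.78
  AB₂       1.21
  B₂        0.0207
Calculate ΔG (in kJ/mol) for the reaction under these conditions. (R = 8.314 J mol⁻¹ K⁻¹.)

Qp = P(B₂)³·P(DE)² / (P(AB₂)·P(A₂)) = (0.0207)³·(8.78)² / ((1.21)·(11.9)) = 4.75×10⁻⁵
ΔG = RT ln(Qp/Kp) = (8.314 J mol⁻¹ K⁻¹)(298 K) × ln(4.75×10⁻⁵/1.65×10⁻⁴)
   = (2.478 kJ/mol)(-1.245) = -3.09 kJ/mol
ΔG < 0, so the forward reaction is spontaneous (proceeds forward).

ΔG = -3.09 kJ/mol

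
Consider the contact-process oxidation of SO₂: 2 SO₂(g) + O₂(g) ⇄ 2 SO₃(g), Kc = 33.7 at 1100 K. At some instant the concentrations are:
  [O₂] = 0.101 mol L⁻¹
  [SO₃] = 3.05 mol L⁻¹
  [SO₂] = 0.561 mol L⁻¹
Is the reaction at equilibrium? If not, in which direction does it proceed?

Qc = [SO₃]² / ([SO₂]²·[O₂]) = (3.05)² / ((0.561)²·(0.101)) = 293
Qc = 293 > Kc = 33.7, so the reverse reaction proceeds.

reverse (toward reactants)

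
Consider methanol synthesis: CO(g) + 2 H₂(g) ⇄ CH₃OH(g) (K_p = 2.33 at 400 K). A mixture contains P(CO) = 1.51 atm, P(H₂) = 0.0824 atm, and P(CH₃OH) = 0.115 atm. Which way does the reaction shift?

to the left

Q_p = P(CH₃OH) / (P(CO)·P(H₂)²) = (0.115) / ((1.51)·(0.0824)²) = 11.2
Q_p = 11.2 > K_p = 2.33, so the reverse reaction proceeds.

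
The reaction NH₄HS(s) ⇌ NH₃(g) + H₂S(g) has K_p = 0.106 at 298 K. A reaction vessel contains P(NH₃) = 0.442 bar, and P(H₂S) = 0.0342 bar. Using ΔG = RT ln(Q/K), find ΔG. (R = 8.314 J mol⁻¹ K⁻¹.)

ΔG = -4.83 kJ/mol

(NH₄HS is a pure solid — omitted from Q_p.)
Q_p = P(NH₃)·P(H₂S) = (0.442)·(0.0342) = 0.0151
ΔG = RT ln(Q_p/K_p) = (8.314 J mol⁻¹ K⁻¹)(298 K) × ln(0.0151/0.106)
   = (2.478 kJ/mol)(-1.949) = -4.83 kJ/mol
ΔG < 0, so the forward reaction is spontaneous (proceeds forward).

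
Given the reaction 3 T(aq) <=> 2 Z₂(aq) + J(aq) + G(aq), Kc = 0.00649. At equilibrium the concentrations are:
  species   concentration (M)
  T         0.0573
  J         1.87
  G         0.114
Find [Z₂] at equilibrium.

At equilibrium, Kc = [Z₂]²·[J]·[G] / [T]³ = 0.00649.
([Z₂])²·(1.87)·(0.114) / (0.0573)³ = 0.00649
[Z₂]² = 5.73×10⁻⁶ ⇒ [Z₂] = 0.00239 M

[Z₂] = 0.00239 M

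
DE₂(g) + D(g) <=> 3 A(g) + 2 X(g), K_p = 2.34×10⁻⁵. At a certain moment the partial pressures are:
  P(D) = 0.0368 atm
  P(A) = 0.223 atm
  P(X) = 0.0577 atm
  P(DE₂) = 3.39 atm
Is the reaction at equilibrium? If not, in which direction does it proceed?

Q_p = P(A)³·P(X)² / (P(DE₂)·P(D)) = (0.223)³·(0.0577)² / ((3.39)·(0.0368)) = 2.96×10⁻⁴
Q_p = 2.96×10⁻⁴ > K_p = 2.34×10⁻⁵, so the reverse reaction proceeds.

to the left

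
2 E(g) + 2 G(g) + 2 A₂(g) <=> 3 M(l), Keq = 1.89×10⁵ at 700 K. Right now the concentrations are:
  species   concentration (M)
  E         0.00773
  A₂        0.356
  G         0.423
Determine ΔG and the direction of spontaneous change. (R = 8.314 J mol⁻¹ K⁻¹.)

ΔG = 7.93 kJ/mol; the forward reaction is non-spontaneous

(M is a pure liquid — omitted from Q.)
Q = 1 / ([E]²·[G]²·[A₂]²) = 1 / ((0.00773)²·(0.423)²·(0.356)²) = 7.38×10⁵
ΔG = RT ln(Q/Keq) = (8.314 J mol⁻¹ K⁻¹)(700 K) × ln(7.38×10⁵/1.89×10⁵)
   = (5.820 kJ/mol)(1.362) = 7.93 kJ/mol
ΔG > 0, so the forward reaction is non-spontaneous (proceeds in reverse).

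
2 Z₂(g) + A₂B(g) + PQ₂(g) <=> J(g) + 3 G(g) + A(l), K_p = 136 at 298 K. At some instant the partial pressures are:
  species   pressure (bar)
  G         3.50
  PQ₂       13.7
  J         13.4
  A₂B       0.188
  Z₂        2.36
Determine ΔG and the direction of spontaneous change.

ΔG = -3.03 kJ/mol; the forward reaction is spontaneous

(A is a pure liquid — omitted from Q_p.)
Q_p = P(J)·P(G)³ / (P(Z₂)²·P(A₂B)·P(PQ₂)) = (13.4)·(3.50)³ / ((2.36)²·(0.188)·(13.7)) = 40.1
ΔG = RT ln(Q_p/K_p) = (8.314 J mol⁻¹ K⁻¹)(298 K) × ln(40.1/136)
   = (2.478 kJ/mol)(-1.221) = -3.03 kJ/mol
ΔG < 0, so the forward reaction is spontaneous (proceeds forward).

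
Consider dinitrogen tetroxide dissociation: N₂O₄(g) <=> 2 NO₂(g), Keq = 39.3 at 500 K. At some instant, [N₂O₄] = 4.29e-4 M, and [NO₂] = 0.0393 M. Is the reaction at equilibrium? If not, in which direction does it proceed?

in the forward direction

Q = [NO₂]² / [N₂O₄] = (0.0393)² / (4.29e-4) = 3.60
Q = 3.60 < Keq = 39.3, so the forward reaction proceeds.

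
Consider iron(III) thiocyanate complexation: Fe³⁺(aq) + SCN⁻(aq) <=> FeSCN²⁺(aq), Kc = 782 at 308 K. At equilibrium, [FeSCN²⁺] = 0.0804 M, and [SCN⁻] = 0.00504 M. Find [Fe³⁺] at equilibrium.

[Fe³⁺] = 0.0204 M

At equilibrium, Kc = [FeSCN²⁺] / ([Fe³⁺]·[SCN⁻]) = 782.
(0.0804) / (([Fe³⁺])·(0.00504)) = 782
[Fe³⁺] = 0.0204 M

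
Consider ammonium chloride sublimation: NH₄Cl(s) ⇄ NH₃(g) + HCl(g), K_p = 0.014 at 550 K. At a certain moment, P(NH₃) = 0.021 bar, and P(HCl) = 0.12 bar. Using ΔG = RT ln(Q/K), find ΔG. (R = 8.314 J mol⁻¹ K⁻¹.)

(NH₄Cl is a pure solid — omitted from Q_p.)
Q_p = P(NH₃)·P(HCl) = (0.021)·(0.12) = 0.00252
ΔG = RT ln(Q_p/K_p) = (8.314 J mol⁻¹ K⁻¹)(550 K) × ln(0.00252/0.014)
   = (4.573 kJ/mol)(-1.715) = -7.84 kJ/mol
ΔG < 0, so the forward reaction is spontaneous (proceeds forward).

ΔG = -7.84 kJ/mol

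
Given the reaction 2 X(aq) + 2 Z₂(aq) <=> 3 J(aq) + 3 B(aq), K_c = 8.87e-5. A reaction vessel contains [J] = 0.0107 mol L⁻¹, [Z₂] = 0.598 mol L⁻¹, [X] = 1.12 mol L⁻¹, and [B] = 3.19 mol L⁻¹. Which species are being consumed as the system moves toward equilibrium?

none (at equilibrium)

Q_c = [J]³·[B]³ / ([X]²·[Z₂]²) = (0.0107)³·(3.19)³ / ((1.12)²·(0.598)²) = 8.87e-5
Q_c = 8.87e-5 = K_c; the system is at equilibrium.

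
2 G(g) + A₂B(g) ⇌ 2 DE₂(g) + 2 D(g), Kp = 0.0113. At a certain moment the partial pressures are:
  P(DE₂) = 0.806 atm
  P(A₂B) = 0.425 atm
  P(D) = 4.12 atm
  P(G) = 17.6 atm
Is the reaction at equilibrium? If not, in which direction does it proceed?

in the reverse direction

Qp = P(DE₂)²·P(D)² / (P(G)²·P(A₂B)) = (0.806)²·(4.12)² / ((17.6)²·(0.425)) = 0.0838
Qp = 0.0838 > Kp = 0.0113, so the reverse reaction proceeds.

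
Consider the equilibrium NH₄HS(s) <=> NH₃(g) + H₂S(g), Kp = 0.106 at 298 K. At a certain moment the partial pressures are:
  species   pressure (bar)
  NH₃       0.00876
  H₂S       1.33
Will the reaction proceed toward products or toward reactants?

toward products

(NH₄HS is a pure solid — omitted from Qp.)
Qp = P(NH₃)·P(H₂S) = (0.00876)·(1.33) = 0.0117
Qp = 0.0117 < Kp = 0.106, so the forward reaction proceeds.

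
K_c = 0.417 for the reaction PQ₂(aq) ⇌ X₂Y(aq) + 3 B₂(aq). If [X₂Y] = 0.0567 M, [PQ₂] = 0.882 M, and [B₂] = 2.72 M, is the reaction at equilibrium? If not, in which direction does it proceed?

toward reactants

Q_c = [X₂Y]·[B₂]³ / [PQ₂] = (0.0567)·(2.72)³ / (0.882) = 1.29
Q_c = 1.29 > K_c = 0.417, so the reverse reaction proceeds.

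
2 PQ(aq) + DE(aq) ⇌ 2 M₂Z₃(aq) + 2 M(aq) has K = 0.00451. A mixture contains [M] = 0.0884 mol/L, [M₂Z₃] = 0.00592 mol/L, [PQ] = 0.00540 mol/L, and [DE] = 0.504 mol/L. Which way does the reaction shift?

Q = [M₂Z₃]²·[M]² / ([PQ]²·[DE]) = (0.00592)²·(0.0884)² / ((0.00540)²·(0.504)) = 0.0186
Q = 0.0186 > K = 0.00451, so the reverse reaction proceeds.

reverse (toward reactants)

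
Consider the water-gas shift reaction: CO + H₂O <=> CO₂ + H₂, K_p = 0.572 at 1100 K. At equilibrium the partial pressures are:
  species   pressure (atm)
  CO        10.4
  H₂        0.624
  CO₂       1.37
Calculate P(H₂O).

P(H₂O) = 0.144 atm

At equilibrium, K_p = P(CO₂)·P(H₂) / (P(CO)·P(H₂O)) = 0.572.
(1.37)·(0.624) / ((10.4)·(P(H₂O))) = 0.572
P(H₂O) = 0.144 atm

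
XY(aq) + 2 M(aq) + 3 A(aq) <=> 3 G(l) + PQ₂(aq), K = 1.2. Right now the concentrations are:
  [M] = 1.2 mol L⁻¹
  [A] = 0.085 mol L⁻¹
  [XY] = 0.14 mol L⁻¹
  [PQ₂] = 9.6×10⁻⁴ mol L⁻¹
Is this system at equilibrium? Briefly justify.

(G is a pure liquid — omitted from Q.)
Q = [PQ₂] / ([XY]·[M]²·[A]³) = (9.6×10⁻⁴) / ((0.14)·(1.2)²·(0.085)³) = 7.8
Q = 7.8 > K = 1.2: net reverse reaction.

no; Q > K, reaction proceeds in reverse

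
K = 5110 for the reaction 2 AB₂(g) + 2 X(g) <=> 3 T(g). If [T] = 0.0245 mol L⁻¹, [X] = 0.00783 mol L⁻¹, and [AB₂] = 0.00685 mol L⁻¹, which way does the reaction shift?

Q = [T]³ / ([AB₂]²·[X]²) = (0.0245)³ / ((0.00685)²·(0.00783)²) = 5110
Q = 5110 = K, so the system is already at equilibrium.

at equilibrium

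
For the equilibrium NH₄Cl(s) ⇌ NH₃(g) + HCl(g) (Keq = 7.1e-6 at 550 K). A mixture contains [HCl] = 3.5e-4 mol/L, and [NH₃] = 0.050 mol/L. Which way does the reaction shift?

reverse (toward reactants)

(NH₄Cl is a pure solid — omitted from Q.)
Q = [NH₃]·[HCl] = (0.050)·(3.5e-4) = 1.8e-5
Q = 1.8e-5 > Keq = 7.1e-6, so the reverse reaction proceeds.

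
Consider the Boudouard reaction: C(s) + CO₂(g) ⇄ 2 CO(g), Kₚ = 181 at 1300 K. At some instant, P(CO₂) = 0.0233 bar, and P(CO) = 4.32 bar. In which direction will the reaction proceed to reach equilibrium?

(C is a pure solid — omitted from Qₚ.)
Qₚ = P(CO)² / P(CO₂) = (4.32)² / (0.0233) = 801
Qₚ = 801 > Kₚ = 181, so the reverse reaction proceeds.

in the reverse direction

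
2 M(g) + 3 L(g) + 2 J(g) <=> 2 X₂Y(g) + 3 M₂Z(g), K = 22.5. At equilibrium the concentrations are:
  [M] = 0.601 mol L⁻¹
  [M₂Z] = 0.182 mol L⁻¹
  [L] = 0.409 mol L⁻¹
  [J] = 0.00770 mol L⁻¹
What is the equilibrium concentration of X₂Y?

At equilibrium, K = [X₂Y]²·[M₂Z]³ / ([M]²·[L]³·[J]²) = 22.5.
([X₂Y])²·(0.182)³ / ((0.601)²·(0.409)³·(0.00770)²) = 22.5
[X₂Y]² = 0.00547 ⇒ [X₂Y] = 0.0739 mol L⁻¹

[X₂Y] = 0.0739 mol L⁻¹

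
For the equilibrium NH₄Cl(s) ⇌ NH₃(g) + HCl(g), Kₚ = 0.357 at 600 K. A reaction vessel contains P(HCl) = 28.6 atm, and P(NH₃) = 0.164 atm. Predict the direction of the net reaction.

(NH₄Cl is a pure solid — omitted from Qₚ.)
Qₚ = P(NH₃)·P(HCl) = (0.164)·(28.6) = 4.69
Qₚ = 4.69 > Kₚ = 0.357, so the reverse reaction proceeds.

reverse (toward reactants)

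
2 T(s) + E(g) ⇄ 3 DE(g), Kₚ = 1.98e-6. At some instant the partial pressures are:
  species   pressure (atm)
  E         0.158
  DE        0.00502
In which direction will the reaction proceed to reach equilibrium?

(T is a pure solid — omitted from Qₚ.)
Qₚ = P(DE)³ / P(E) = (0.00502)³ / (0.158) = 8.01e-7
Qₚ = 8.01e-7 < Kₚ = 1.98e-6, so the forward reaction proceeds.

to the right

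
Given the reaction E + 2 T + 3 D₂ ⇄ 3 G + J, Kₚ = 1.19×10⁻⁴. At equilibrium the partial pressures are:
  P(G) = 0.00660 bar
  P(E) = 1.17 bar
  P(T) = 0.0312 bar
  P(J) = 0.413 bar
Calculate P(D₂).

At equilibrium, Kₚ = P(G)³·P(J) / (P(E)·P(T)²·P(D₂)³) = 1.19×10⁻⁴.
(0.00660)³·(0.413) / ((1.17)·(0.0312)²·(P(D₂))³) = 1.19×10⁻⁴
P(D₂)³ = 0.876 ⇒ P(D₂) = 0.957 bar

P(D₂) = 0.957 bar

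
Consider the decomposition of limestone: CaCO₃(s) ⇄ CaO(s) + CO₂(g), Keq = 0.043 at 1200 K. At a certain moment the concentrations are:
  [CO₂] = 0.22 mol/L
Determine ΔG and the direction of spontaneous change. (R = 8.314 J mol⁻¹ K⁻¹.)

(CaCO₃, CaO are pure solids — omitted from Q.)
Q = [CO₂] = 0.220
ΔG = RT ln(Q/Keq) = (8.314 J mol⁻¹ K⁻¹)(1200 K) × ln(0.220/0.043)
   = (9.977 kJ/mol)(1.632) = 16.3 kJ/mol
ΔG > 0, so the forward reaction is non-spontaneous (proceeds in reverse).

ΔG = 16.3 kJ/mol; the forward reaction is non-spontaneous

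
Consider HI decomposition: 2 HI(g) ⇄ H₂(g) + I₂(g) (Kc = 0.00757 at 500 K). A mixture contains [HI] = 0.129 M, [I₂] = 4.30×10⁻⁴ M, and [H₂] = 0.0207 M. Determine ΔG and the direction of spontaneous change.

ΔG = -11.0 kJ/mol; the forward reaction is spontaneous

Qc = [H₂]·[I₂] / [HI]² = (0.0207)·(4.30×10⁻⁴) / (0.129)² = 5.35×10⁻⁴
ΔG = RT ln(Qc/Kc) = (8.314 J mol⁻¹ K⁻¹)(500 K) × ln(5.35×10⁻⁴/0.00757)
   = (4.157 kJ/mol)(-2.650) = -11.0 kJ/mol
ΔG < 0, so the forward reaction is spontaneous (proceeds forward).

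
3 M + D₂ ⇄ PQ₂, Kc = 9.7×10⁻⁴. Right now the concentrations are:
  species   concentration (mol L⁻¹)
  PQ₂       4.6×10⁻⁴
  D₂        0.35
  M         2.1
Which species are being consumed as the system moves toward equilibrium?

Qc = [PQ₂] / ([M]³·[D₂]) = (4.6×10⁻⁴) / ((2.1)³·(0.35)) = 1.4×10⁻⁴
Qc = 1.4×10⁻⁴ < Kc = 9.7×10⁻⁴: net forward reaction.

M, D₂ (reactants)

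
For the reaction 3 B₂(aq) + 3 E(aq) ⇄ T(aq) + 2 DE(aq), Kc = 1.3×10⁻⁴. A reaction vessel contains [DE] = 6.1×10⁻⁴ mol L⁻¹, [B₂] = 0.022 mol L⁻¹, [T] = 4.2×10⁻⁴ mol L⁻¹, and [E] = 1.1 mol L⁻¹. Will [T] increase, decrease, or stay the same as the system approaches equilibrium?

increase

Qc = [T]·[DE]² / ([B₂]³·[E]³) = (4.2×10⁻⁴)·(6.1×10⁻⁴)² / ((0.022)³·(1.1)³) = 1.1×10⁻⁵
Qc = 1.1×10⁻⁵ < Kc = 1.3×10⁻⁴: net forward reaction.
T is a product, so it increases.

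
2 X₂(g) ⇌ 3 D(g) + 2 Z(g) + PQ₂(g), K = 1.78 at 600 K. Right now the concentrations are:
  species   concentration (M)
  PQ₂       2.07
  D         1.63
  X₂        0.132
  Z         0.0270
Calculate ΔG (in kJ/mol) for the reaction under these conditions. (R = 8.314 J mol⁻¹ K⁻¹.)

ΔG = -7.77 kJ/mol

Q = [D]³·[Z]²·[PQ₂] / [X₂]² = (1.63)³·(0.0270)²·(2.07) / (0.132)² = 0.375
ΔG = RT ln(Q/K) = (8.314 J mol⁻¹ K⁻¹)(600 K) × ln(0.375/1.78)
   = (4.988 kJ/mol)(-1.557) = -7.77 kJ/mol
ΔG < 0, so the forward reaction is spontaneous (proceeds forward).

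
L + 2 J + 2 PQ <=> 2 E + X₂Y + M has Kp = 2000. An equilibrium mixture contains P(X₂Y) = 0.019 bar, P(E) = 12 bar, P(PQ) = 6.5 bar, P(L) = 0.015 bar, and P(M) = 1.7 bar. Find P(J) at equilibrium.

P(J) = 0.061 bar

At equilibrium, Kp = P(E)²·P(X₂Y)·P(M) / (P(L)·P(J)²·P(PQ)²) = 2000.
(12)²·(0.019)·(1.7) / ((0.015)·(P(J))²·(6.5)²) = 2000
P(J)² = 0.00367 ⇒ P(J) = 0.061 bar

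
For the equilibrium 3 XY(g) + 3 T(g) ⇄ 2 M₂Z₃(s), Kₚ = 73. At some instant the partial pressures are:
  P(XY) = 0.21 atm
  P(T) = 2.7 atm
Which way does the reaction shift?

(M₂Z₃ is a pure solid — omitted from Qₚ.)
Qₚ = 1 / (P(XY)³·P(T)³) = 1 / ((0.21)³·(2.7)³) = 5.5
Qₚ = 5.5 < Kₚ = 73, so the forward reaction proceeds.

to the right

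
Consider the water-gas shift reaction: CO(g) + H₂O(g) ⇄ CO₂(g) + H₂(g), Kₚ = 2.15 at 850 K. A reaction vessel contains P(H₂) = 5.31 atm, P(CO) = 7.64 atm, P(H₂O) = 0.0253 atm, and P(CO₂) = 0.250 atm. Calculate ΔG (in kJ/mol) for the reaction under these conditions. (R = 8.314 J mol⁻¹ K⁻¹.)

ΔG = 8.21 kJ/mol

Qₚ = P(CO₂)·P(H₂) / (P(CO)·P(H₂O)) = (0.250)·(5.31) / ((7.64)·(0.0253)) = 6.87
ΔG = RT ln(Qₚ/Kₚ) = (8.314 J mol⁻¹ K⁻¹)(850 K) × ln(6.87/2.15)
   = (7.067 kJ/mol)(1.162) = 8.21 kJ/mol
ΔG > 0, so the forward reaction is non-spontaneous (proceeds in reverse).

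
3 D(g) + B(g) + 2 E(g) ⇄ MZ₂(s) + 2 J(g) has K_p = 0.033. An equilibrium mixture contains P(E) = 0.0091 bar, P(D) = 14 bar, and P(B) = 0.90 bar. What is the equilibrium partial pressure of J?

P(J) = 0.082 bar

(MZ₂ is a pure solid — omitted from K_p.)
At equilibrium, K_p = P(J)² / (P(D)³·P(B)·P(E)²) = 0.033.
(P(J))² / ((14)³·(0.90)·(0.0091)²) = 0.033
P(J)² = 0.00675 ⇒ P(J) = 0.082 bar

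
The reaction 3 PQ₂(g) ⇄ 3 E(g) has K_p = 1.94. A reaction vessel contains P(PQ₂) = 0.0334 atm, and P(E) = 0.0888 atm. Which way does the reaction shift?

Q_p = P(E)³ / P(PQ₂)³ = (0.0888)³ / (0.0334)³ = 18.8
Q_p = 18.8 > K_p = 1.94, so the reverse reaction proceeds.

reverse (toward reactants)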